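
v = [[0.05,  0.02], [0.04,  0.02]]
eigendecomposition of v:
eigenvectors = [[0.76, -0.39], [0.65, 0.92]]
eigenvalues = [0.07, 0.0]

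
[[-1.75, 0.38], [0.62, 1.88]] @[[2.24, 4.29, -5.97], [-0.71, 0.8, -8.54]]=[[-4.19, -7.20, 7.2], [0.05, 4.16, -19.76]]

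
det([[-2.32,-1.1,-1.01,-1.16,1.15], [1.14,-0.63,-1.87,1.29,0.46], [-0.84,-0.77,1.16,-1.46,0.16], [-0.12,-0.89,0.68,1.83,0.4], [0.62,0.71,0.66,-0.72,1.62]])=38.107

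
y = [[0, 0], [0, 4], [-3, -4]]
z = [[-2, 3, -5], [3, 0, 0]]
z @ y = [[15, 32], [0, 0]]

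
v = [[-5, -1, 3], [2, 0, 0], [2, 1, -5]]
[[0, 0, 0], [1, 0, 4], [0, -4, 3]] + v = [[-5, -1, 3], [3, 0, 4], [2, -3, -2]]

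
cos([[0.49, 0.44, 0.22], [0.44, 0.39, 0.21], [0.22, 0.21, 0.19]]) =[[0.78, -0.20, -0.11],[-0.2, 0.82, -0.10],[-0.11, -0.10, 0.94]]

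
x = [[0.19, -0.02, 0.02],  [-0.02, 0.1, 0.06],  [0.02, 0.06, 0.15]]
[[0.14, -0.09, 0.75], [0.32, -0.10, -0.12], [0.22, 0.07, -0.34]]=x@[[1.1, -0.81, 4.52], [3.49, -1.99, 1.89], [-0.05, 1.37, -3.65]]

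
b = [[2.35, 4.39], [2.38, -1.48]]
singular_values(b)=[4.98, 2.79]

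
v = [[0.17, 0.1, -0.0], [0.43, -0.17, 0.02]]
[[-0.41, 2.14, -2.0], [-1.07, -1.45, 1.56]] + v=[[-0.24, 2.24, -2.00], [-0.64, -1.62, 1.58]]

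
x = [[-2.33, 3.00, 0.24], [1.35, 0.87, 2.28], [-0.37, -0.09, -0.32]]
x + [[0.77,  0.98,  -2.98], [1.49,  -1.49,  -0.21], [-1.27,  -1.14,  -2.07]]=[[-1.56, 3.98, -2.74], [2.84, -0.62, 2.07], [-1.64, -1.23, -2.39]]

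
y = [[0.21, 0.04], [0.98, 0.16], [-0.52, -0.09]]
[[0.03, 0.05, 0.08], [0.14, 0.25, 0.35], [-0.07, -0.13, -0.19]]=y @ [[0.27,0.5,0.28], [-0.77,-1.49,0.48]]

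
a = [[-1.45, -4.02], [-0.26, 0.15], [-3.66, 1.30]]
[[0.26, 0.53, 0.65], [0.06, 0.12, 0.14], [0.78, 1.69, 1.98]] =a @ [[-0.21, -0.45, -0.53], [0.01, 0.03, 0.03]]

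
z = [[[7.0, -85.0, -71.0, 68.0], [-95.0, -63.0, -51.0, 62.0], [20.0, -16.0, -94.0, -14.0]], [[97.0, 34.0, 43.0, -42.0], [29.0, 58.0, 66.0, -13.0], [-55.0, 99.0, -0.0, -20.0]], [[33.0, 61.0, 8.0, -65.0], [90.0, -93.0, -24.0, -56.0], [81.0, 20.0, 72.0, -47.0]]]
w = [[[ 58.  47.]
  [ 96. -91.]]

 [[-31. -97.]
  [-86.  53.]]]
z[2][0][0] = 33.0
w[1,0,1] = -97.0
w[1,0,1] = -97.0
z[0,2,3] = -14.0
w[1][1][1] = 53.0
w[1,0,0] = -31.0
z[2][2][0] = 81.0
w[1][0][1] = -97.0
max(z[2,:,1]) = 61.0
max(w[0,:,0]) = 96.0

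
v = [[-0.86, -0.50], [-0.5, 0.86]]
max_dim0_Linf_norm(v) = 0.86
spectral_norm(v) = 0.99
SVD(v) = [[-0.86, -0.5], [-0.50, 0.86]] @ diag([0.9947864092356711, 0.9947864092356711]) @ [[1.0, 0.00], [0.0, 1.0]]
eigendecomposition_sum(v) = [[-0.93,-0.25], [-0.25,-0.07]] + [[0.07,-0.25],[-0.25,0.93]]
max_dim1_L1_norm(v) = 1.36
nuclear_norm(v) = 1.99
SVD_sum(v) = [[-0.86, 0.0], [-0.50, 0.00]] + [[0.00, -0.50], [0.0, 0.86]]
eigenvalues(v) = [-0.99, 0.99]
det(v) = -0.99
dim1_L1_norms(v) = [1.36, 1.36]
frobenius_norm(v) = 1.41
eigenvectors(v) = [[-0.97, 0.26], [-0.26, -0.97]]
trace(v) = 0.00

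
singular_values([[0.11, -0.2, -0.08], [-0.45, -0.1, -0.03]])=[0.47, 0.23]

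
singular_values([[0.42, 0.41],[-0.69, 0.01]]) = [0.84, 0.34]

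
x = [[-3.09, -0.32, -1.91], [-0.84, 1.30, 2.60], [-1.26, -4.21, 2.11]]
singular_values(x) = [4.89, 3.83, 2.76]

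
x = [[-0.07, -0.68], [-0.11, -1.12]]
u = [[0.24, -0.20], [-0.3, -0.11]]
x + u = [[0.17, -0.88],  [-0.41, -1.23]]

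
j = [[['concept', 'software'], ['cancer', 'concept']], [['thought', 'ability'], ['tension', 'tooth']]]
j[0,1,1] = 'concept'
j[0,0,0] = 'concept'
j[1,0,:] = ['thought', 'ability']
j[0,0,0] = 'concept'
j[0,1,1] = 'concept'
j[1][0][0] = 'thought'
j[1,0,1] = 'ability'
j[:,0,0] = ['concept', 'thought']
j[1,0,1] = 'ability'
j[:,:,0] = [['concept', 'cancer'], ['thought', 'tension']]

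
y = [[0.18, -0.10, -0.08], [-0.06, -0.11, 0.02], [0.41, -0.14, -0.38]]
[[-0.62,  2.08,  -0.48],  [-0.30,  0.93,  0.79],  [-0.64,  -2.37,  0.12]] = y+[[-0.8, 2.18, -0.40], [-0.24, 1.04, 0.77], [-1.05, -2.23, 0.50]]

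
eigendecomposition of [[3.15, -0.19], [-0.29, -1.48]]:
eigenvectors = [[1.0, 0.04], [-0.06, 1.0]]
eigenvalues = [3.16, -1.49]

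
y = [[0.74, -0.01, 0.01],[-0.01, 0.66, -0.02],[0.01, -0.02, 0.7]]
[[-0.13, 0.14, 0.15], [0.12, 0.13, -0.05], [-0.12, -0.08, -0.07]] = y @ [[-0.17,0.19,0.20], [0.17,0.19,-0.07], [-0.17,-0.11,-0.1]]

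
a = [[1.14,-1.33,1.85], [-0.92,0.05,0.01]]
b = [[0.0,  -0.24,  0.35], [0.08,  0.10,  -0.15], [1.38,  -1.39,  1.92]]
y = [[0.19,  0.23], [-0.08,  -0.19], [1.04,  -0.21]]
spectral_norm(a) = 2.59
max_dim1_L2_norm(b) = 2.74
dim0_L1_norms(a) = [2.06, 1.38, 1.86]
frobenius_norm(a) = 2.71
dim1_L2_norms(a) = [2.55, 0.92]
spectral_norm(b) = 2.77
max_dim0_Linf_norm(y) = 1.04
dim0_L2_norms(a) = [1.46, 1.33, 1.85]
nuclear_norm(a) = 3.39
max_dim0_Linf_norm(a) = 1.85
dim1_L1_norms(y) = [0.42, 0.27, 1.25]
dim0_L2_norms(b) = [1.38, 1.41, 1.96]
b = y @ a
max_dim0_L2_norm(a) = 1.85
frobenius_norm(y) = 1.12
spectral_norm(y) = 1.07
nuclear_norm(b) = 3.04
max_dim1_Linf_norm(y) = 1.04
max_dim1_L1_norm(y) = 1.25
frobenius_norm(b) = 2.78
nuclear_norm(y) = 1.40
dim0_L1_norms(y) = [1.31, 0.63]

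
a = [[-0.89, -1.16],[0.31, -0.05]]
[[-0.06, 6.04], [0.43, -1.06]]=a @ [[1.23, -3.8], [-0.89, -2.29]]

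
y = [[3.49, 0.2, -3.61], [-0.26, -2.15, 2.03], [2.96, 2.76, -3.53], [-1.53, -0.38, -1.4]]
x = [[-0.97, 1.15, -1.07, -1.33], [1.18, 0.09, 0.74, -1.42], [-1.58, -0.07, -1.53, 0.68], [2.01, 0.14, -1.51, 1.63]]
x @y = [[-4.82, -5.11, 11.48], [8.46, 2.62, -4.7], [-11.07, -4.65, 10.01], [0.01, -4.69, -3.92]]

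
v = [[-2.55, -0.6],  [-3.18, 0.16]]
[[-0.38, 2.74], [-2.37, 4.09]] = v @ [[0.64,-1.25], [-2.09,0.74]]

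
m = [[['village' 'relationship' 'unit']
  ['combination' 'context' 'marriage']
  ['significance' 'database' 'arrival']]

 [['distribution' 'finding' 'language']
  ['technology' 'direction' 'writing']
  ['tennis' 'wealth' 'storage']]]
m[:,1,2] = ['marriage', 'writing']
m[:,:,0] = [['village', 'combination', 'significance'], ['distribution', 'technology', 'tennis']]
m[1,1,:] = ['technology', 'direction', 'writing']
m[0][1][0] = 'combination'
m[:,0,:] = [['village', 'relationship', 'unit'], ['distribution', 'finding', 'language']]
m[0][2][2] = 'arrival'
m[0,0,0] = 'village'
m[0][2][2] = 'arrival'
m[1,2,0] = 'tennis'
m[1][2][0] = 'tennis'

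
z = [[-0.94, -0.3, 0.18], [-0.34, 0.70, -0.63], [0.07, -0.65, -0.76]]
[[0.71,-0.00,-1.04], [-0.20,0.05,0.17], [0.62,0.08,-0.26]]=z@ [[-0.56,  -0.01,  0.9],[-0.76,  -0.02,  0.60],[-0.22,  -0.09,  -0.09]]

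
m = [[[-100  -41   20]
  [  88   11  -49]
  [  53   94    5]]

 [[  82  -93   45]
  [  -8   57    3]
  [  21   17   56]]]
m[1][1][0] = -8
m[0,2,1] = 94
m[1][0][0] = 82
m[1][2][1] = 17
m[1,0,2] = 45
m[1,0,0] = 82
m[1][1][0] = -8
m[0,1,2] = -49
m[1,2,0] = 21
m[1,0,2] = 45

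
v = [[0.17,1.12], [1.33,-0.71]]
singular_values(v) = [1.59, 1.01]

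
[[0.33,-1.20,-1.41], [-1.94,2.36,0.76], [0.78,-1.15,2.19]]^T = [[0.33, -1.94, 0.78],  [-1.2, 2.36, -1.15],  [-1.41, 0.76, 2.19]]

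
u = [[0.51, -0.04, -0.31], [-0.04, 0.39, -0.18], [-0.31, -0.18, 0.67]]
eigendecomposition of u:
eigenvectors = [[-0.56,0.59,0.58], [-0.22,0.57,-0.79], [0.80,0.57,0.19]]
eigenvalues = [0.94, 0.17, 0.46]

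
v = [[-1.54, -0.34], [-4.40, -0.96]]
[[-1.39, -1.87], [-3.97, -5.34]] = v @ [[1.0, 0.91], [-0.45, 1.39]]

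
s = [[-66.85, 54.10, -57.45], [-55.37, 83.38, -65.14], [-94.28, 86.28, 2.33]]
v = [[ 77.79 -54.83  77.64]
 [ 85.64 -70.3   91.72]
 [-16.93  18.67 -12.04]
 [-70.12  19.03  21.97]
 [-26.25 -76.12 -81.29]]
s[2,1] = 86.28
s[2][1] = 86.28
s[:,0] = [-66.85, -55.37, -94.28]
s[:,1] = [54.1, 83.38, 86.28]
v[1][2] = 91.72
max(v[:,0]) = 85.64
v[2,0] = -16.93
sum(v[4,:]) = -183.66000000000003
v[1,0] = 85.64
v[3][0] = -70.12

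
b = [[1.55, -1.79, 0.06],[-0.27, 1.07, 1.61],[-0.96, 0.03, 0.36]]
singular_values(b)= [2.75, 1.52, 0.76]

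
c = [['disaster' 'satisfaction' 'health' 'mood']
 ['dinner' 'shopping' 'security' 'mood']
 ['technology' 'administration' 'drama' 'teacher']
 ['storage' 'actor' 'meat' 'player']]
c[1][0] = 'dinner'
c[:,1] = ['satisfaction', 'shopping', 'administration', 'actor']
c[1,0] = 'dinner'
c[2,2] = 'drama'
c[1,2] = 'security'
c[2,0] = 'technology'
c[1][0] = 'dinner'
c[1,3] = 'mood'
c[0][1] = 'satisfaction'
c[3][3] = 'player'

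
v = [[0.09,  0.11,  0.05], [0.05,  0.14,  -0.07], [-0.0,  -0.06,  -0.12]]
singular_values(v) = [0.21, 0.15, 0.04]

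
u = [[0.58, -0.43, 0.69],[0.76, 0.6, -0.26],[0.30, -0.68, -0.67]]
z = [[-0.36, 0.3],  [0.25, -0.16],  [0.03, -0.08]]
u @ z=[[-0.30, 0.19], [-0.13, 0.15], [-0.3, 0.25]]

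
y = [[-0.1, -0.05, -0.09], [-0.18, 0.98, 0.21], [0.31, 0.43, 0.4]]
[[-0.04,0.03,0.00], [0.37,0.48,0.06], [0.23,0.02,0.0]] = y @ [[0.46, -0.17, 0.04],[0.54, 0.54, 0.1],[-0.37, -0.40, -0.13]]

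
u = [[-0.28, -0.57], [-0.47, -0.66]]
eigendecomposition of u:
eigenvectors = [[0.84,0.61], [-0.54,0.79]]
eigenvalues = [0.08, -1.02]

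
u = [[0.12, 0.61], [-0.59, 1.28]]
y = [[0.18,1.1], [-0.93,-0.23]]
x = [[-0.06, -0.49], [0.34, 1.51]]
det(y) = 0.98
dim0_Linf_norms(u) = [0.59, 1.28]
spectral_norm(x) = 1.62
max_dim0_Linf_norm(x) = 1.51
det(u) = 0.51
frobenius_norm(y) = 1.47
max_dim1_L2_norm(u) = 1.41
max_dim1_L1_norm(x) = 1.85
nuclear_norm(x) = 1.67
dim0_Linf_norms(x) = [0.34, 1.51]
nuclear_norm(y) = 2.03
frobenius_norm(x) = 1.62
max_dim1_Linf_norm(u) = 1.28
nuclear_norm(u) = 1.84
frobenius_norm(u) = 1.54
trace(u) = 1.40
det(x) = 0.08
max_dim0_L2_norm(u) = 1.42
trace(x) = 1.45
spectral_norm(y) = 1.24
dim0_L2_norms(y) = [0.95, 1.12]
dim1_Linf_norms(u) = [0.61, 1.28]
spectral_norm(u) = 1.50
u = x + y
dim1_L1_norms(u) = [0.73, 1.87]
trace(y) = -0.05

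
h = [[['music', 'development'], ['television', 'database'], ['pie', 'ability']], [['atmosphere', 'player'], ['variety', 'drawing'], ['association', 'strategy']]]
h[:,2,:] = [['pie', 'ability'], ['association', 'strategy']]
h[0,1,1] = 'database'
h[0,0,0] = 'music'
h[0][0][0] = 'music'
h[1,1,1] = 'drawing'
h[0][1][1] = 'database'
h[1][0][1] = 'player'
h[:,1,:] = [['television', 'database'], ['variety', 'drawing']]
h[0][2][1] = 'ability'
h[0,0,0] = 'music'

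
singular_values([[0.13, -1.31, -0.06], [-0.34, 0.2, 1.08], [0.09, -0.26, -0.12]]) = [1.43, 1.05, 0.03]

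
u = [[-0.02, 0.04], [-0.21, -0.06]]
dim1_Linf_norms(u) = [0.04, 0.21]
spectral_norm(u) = 0.22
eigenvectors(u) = [[(-0.09-0.39j), -0.09+0.39j],[(0.92+0j), (0.92-0j)]]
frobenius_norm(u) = 0.22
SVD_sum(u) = [[-0.01, -0.0], [-0.21, -0.06]] + [[-0.01, 0.04],[0.00, -0.0]]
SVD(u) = [[-0.04,-1.0],[-1.0,0.04]] @ diag([0.2185652934669318, 0.04392280150120196]) @ [[0.96, 0.27],  [0.27, -0.96]]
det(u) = 0.01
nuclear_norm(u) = 0.26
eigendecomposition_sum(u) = [[-0.01+0.05j, (0.02+0.01j)], [-0.10-0.05j, -0.03+0.04j]] + [[-0.01-0.05j, (0.02-0.01j)], [-0.11+0.05j, -0.03-0.04j]]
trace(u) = -0.08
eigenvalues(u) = [(-0.04+0.09j), (-0.04-0.09j)]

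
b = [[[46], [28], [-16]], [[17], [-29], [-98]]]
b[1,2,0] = -98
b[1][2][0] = -98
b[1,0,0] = 17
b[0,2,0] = -16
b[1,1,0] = -29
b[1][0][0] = 17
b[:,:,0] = [[46, 28, -16], [17, -29, -98]]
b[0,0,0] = 46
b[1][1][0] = -29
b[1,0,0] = 17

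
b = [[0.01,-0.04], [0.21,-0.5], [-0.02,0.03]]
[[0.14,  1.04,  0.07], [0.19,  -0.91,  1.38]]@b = [[0.22, -0.52], [-0.22, 0.49]]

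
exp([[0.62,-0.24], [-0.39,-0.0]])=[[1.93,-0.34], [-0.55,1.06]]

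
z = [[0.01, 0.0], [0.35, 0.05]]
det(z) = 0.001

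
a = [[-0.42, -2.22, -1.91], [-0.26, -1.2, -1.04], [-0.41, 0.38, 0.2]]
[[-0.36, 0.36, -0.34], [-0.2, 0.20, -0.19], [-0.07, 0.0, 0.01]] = a@[[0.25,-0.08,0.05],[0.07,0.01,-0.03],[0.05,-0.18,0.2]]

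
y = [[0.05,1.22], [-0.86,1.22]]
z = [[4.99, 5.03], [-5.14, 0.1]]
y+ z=[[5.04, 6.25], [-6.0, 1.32]]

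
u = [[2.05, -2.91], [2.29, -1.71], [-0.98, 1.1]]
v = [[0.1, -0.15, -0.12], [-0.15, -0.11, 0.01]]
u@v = [[0.64, 0.01, -0.28], [0.49, -0.16, -0.29], [-0.26, 0.03, 0.13]]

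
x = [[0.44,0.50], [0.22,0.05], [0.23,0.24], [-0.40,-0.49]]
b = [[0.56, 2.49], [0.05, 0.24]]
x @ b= [[0.27, 1.22],[0.13, 0.56],[0.14, 0.63],[-0.25, -1.11]]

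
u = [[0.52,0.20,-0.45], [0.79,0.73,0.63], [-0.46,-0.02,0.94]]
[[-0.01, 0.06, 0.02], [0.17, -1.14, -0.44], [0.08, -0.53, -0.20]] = u @ [[-0.06, 0.41, 0.15],[0.25, -1.66, -0.63],[0.06, -0.40, -0.15]]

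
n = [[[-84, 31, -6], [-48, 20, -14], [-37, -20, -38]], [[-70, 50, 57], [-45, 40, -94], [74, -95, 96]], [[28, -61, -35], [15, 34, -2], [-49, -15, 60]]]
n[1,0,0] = -70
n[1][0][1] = 50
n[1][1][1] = 40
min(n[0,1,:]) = -48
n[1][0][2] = 57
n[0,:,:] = [[-84, 31, -6], [-48, 20, -14], [-37, -20, -38]]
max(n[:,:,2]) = 96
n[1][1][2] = -94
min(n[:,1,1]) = 20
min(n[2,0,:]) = -61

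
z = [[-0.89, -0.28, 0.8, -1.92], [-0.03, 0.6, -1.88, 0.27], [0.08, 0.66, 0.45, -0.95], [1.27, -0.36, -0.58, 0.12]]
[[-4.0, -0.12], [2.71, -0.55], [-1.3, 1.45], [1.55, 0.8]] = z @ [[0.72, 1.22], [0.46, 1.06], [-1.13, 0.55], [1.21, -0.43]]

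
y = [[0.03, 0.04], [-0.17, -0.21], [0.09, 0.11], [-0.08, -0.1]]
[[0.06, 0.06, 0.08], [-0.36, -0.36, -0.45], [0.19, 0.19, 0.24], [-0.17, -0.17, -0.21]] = y @ [[2.04,2.75,0.27], [0.07,-0.50,1.92]]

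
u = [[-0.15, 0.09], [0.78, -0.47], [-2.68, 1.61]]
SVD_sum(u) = [[-0.15, 0.09], [0.78, -0.47], [-2.68, 1.61]] + [[-0.00, -0.00], [-0.00, -0.0], [-0.0, -0.00]]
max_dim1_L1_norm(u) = 4.29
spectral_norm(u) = 3.26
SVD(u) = [[-0.05,-0.1], [0.28,-0.96], [-0.96,-0.27]] @ diag([3.2610425672192793, 0.0011725117903386144]) @ [[0.86, -0.52], [0.52, 0.86]]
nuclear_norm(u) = 3.26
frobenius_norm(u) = 3.26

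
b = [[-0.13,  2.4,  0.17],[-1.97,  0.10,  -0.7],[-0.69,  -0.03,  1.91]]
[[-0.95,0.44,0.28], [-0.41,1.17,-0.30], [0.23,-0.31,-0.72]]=b @ [[0.13, -0.47, 0.26],[-0.4, 0.18, 0.15],[0.16, -0.33, -0.28]]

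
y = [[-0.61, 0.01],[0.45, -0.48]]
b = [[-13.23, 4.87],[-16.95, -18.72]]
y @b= [[7.90,-3.16], [2.18,11.18]]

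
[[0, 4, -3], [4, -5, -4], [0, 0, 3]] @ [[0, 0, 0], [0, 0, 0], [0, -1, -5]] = [[0, 3, 15], [0, 4, 20], [0, -3, -15]]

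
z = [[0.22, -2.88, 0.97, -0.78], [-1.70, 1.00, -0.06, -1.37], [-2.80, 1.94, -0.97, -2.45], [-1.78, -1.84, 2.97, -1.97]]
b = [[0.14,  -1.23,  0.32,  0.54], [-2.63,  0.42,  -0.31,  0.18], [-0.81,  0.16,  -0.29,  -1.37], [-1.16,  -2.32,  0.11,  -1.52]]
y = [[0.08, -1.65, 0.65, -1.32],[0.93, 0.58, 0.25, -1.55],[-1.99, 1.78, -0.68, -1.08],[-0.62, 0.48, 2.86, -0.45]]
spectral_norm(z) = 5.20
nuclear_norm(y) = 9.88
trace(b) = -1.25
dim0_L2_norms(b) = [2.99, 2.66, 0.54, 2.12]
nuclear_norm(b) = 7.60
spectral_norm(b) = 3.38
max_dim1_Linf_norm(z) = 2.97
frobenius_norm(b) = 4.57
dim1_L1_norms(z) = [4.85, 4.13, 8.16, 8.56]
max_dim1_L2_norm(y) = 3.0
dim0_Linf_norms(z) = [2.8, 2.88, 2.97, 2.45]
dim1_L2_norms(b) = [1.39, 2.69, 1.63, 3.01]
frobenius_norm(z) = 7.31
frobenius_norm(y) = 5.13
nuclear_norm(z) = 11.54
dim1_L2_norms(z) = [3.15, 2.4, 4.31, 4.39]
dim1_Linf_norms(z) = [2.88, 1.7, 2.8, 2.97]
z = b + y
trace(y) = -0.47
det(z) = -1.11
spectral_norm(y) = 3.15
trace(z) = -1.72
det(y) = 31.22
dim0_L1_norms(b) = [4.74, 4.13, 1.03, 3.61]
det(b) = 0.09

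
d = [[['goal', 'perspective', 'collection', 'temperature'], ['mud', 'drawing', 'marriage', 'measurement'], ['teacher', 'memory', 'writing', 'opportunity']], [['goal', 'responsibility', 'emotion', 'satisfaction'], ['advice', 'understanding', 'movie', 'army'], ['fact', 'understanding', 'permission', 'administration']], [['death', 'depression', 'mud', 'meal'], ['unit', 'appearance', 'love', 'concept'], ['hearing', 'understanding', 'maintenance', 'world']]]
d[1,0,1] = 'responsibility'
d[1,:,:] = [['goal', 'responsibility', 'emotion', 'satisfaction'], ['advice', 'understanding', 'movie', 'army'], ['fact', 'understanding', 'permission', 'administration']]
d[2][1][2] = 'love'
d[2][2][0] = 'hearing'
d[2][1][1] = 'appearance'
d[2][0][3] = 'meal'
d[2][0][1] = 'depression'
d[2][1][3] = 'concept'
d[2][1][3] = 'concept'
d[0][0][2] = 'collection'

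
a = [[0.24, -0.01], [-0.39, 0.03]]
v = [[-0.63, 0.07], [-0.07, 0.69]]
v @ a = [[-0.18, 0.01], [-0.29, 0.02]]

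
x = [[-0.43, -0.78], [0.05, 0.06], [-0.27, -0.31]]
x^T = [[-0.43, 0.05, -0.27],[-0.78, 0.06, -0.31]]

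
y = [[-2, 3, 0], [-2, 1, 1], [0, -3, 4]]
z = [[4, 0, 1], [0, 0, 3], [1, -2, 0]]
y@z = [[-8, 0, 7], [-7, -2, 1], [4, -8, -9]]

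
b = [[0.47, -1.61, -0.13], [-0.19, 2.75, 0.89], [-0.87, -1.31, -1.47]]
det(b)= 0.001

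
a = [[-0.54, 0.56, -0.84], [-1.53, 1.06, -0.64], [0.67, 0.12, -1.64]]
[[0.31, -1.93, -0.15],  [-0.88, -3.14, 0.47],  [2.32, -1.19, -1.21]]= a @[[0.69,1.09,-0.42], [-0.54,-0.71,0.19], [-1.17,1.12,0.58]]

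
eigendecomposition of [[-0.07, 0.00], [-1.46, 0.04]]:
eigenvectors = [[0.00, 0.08], [1.00, 1.0]]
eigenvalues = [0.04, -0.07]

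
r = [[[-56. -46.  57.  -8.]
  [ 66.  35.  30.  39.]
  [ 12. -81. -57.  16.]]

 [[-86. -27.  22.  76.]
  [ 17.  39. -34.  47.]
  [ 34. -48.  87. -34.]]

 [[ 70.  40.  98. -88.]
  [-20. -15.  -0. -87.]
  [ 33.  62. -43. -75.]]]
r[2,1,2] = -0.0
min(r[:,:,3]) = -88.0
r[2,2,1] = 62.0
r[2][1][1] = -15.0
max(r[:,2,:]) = 87.0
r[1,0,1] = -27.0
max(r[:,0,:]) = 98.0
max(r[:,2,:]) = 87.0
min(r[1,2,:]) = -48.0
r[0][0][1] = -46.0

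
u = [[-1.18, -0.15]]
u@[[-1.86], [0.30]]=[[2.15]]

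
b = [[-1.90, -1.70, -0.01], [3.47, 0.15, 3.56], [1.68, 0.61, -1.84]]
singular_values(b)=[5.2, 3.12, 1.01]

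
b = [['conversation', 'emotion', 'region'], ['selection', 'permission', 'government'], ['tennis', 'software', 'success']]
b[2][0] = 'tennis'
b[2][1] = 'software'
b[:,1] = ['emotion', 'permission', 'software']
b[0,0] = 'conversation'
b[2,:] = ['tennis', 'software', 'success']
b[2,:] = ['tennis', 'software', 'success']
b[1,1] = 'permission'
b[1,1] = 'permission'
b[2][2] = 'success'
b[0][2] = 'region'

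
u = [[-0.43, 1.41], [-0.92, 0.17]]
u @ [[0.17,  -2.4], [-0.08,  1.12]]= [[-0.19,2.61], [-0.17,2.40]]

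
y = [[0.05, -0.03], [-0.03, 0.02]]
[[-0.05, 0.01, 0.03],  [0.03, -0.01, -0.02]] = y@[[-0.21, 0.13, 0.07], [1.26, -0.23, -0.78]]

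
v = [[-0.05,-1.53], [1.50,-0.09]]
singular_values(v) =[1.54, 1.49]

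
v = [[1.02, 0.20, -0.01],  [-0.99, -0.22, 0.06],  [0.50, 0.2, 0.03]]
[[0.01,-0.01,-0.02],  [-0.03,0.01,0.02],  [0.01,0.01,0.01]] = v @[[-0.01, -0.04, -0.05], [0.11, 0.14, 0.15], [-0.19, 0.04, 0.11]]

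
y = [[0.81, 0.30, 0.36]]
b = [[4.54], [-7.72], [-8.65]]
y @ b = [[-1.75]]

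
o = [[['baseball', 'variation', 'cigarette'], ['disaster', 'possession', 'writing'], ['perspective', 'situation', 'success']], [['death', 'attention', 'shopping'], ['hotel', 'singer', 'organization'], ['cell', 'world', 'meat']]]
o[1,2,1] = 'world'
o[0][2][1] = 'situation'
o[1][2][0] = 'cell'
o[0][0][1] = 'variation'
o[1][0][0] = 'death'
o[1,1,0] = 'hotel'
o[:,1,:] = [['disaster', 'possession', 'writing'], ['hotel', 'singer', 'organization']]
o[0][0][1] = 'variation'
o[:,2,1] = ['situation', 'world']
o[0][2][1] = 'situation'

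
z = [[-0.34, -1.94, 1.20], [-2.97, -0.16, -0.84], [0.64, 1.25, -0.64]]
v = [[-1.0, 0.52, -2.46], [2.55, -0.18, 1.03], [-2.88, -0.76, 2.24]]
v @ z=[[-2.78, -1.22, -0.06],  [0.33, -3.63, 2.55],  [4.67, 8.51, -4.25]]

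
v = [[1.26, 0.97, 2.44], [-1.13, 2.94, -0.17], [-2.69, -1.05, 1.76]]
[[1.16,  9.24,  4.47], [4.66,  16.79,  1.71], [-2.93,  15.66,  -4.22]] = v@[[0.24, -4.55, 1.49], [1.66, 4.22, 1.19], [-0.31, 4.46, 0.59]]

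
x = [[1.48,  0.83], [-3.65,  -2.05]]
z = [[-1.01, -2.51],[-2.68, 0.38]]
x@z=[[-3.72, -3.4], [9.18, 8.38]]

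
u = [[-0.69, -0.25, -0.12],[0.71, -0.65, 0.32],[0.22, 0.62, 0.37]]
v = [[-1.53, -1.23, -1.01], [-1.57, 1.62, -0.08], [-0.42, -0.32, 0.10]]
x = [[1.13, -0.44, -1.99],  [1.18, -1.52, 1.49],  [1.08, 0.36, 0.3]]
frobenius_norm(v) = 3.20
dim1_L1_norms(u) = [1.06, 1.68, 1.21]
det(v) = -1.64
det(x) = -5.79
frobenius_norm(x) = 3.57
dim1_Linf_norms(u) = [0.69, 0.71, 0.62]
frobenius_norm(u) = 1.47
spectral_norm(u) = 1.11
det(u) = 0.28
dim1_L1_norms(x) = [3.56, 4.19, 1.74]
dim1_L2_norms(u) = [0.74, 1.01, 0.75]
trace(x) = -0.09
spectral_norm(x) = 2.60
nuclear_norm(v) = 4.82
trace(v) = 0.19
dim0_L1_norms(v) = [3.52, 3.17, 1.19]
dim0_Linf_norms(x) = [1.18, 1.52, 1.99]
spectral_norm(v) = 2.36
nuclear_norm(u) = 2.30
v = x @ u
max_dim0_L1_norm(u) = 1.62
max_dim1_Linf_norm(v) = 1.62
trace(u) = -0.97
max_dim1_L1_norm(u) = 1.68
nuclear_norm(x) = 5.83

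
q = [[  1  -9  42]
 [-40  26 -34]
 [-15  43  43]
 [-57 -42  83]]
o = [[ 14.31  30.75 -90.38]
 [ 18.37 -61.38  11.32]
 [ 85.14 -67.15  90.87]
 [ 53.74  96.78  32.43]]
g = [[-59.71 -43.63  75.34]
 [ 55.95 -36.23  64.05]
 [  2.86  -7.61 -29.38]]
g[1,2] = 64.05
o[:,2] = [-90.38, 11.32, 90.87, 32.43]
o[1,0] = 18.37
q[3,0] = -57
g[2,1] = -7.61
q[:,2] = [42, -34, 43, 83]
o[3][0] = 53.74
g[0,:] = [-59.71, -43.63, 75.34]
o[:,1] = [30.75, -61.38, -67.15, 96.78]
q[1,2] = -34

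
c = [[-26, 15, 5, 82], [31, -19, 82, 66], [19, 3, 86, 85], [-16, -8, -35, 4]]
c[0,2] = 5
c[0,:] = [-26, 15, 5, 82]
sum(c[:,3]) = 237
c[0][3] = 82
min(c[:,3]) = 4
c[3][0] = -16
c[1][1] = -19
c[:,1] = [15, -19, 3, -8]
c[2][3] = 85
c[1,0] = 31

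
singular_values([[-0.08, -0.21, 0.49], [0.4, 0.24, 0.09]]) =[0.56, 0.46]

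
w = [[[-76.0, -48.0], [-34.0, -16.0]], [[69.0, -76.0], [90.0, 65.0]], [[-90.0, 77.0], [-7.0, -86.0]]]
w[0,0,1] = -48.0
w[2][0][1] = 77.0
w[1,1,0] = 90.0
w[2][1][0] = -7.0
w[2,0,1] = 77.0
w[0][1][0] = -34.0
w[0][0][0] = -76.0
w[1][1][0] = 90.0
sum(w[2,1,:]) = -93.0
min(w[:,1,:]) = -86.0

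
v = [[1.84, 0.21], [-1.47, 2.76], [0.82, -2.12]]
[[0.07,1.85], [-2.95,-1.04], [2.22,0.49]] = v @ [[0.15, 0.99], [-0.99, 0.15]]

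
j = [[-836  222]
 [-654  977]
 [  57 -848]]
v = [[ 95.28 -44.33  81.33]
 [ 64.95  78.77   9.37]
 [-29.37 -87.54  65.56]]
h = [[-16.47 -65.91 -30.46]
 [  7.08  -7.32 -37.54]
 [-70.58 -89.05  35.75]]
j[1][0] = -654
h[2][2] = 35.75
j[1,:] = [-654, 977]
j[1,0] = -654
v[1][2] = 9.37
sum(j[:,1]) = 351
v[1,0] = 64.95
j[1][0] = -654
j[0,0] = -836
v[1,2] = 9.37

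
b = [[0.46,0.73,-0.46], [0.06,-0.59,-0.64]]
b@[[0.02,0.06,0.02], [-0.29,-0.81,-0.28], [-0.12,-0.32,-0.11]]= [[-0.15, -0.42, -0.14],[0.25, 0.69, 0.24]]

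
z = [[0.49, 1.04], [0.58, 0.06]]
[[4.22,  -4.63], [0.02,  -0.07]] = z @[[-0.41, 0.35], [4.25, -4.62]]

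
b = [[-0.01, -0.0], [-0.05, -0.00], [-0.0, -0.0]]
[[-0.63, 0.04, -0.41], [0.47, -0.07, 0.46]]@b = [[0.00, 0.0], [-0.0, 0.0]]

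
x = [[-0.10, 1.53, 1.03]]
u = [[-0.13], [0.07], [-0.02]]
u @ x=[[0.01, -0.2, -0.13],[-0.01, 0.11, 0.07],[0.0, -0.03, -0.02]]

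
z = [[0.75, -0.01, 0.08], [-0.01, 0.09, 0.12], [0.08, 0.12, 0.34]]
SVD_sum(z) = [[0.74,0.01,0.14], [0.01,0.0,0.00], [0.14,0.0,0.03]] + [[0.01,  -0.03,  -0.06],[-0.03,  0.06,  0.13],[-0.06,  0.13,  0.31]] + [[0.0, 0.0, -0.0], [0.0, 0.03, -0.01], [-0.0, -0.01, 0.01]]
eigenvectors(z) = [[0.98, -0.18, 0.06], [0.02, 0.39, 0.92], [0.19, 0.9, -0.38]]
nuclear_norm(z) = 1.18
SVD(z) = [[-0.98, 0.18, -0.06], [-0.02, -0.39, -0.92], [-0.19, -0.9, 0.38]] @ diag([0.7652948156923961, 0.375182342389777, 0.0395228419178268]) @ [[-0.98,  -0.02,  -0.19], [0.18,  -0.39,  -0.9], [-0.06,  -0.92,  0.38]]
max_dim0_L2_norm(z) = 0.75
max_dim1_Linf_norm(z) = 0.75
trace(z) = 1.18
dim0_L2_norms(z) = [0.75, 0.15, 0.37]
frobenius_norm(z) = 0.85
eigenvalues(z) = [0.77, 0.38, 0.04]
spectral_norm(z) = 0.77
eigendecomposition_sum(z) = [[0.74,0.01,0.14],[0.01,0.00,0.0],[0.14,0.00,0.03]] + [[0.01, -0.03, -0.06], [-0.03, 0.06, 0.13], [-0.06, 0.13, 0.31]] + [[0.00, 0.0, -0.0], [0.00, 0.03, -0.01], [-0.00, -0.01, 0.01]]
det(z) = 0.01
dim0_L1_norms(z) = [0.84, 0.22, 0.54]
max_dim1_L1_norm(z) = 0.84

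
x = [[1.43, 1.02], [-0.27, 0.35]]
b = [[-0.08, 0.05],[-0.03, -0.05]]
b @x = [[-0.13, -0.06],[-0.03, -0.05]]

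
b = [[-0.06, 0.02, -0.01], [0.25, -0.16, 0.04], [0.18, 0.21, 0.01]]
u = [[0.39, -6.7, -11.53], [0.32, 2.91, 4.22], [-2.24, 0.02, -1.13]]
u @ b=[[-3.77, -1.34, -0.39],  [1.47, 0.43, 0.16],  [-0.06, -0.29, 0.01]]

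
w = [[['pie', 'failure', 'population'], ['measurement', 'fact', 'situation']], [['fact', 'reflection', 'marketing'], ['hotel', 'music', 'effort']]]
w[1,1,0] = 'hotel'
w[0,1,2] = 'situation'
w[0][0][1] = 'failure'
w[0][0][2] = 'population'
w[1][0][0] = 'fact'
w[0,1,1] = 'fact'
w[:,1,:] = [['measurement', 'fact', 'situation'], ['hotel', 'music', 'effort']]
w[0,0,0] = 'pie'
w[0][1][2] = 'situation'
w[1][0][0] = 'fact'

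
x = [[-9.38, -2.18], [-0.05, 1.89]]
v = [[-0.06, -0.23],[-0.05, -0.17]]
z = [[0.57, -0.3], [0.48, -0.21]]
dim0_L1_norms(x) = [9.43, 4.07]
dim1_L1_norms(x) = [11.56, 1.94]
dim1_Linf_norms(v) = [0.23, 0.17]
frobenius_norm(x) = 9.81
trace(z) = 0.36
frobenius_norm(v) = 0.30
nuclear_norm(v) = 0.30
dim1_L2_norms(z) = [0.64, 0.52]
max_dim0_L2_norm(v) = 0.29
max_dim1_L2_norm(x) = 9.63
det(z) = 0.02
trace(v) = -0.23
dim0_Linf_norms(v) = [0.06, 0.23]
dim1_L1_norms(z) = [0.87, 0.69]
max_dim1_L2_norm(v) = 0.24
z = v @ x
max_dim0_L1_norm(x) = 9.43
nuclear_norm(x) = 11.49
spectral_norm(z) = 0.83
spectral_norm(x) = 9.64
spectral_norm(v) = 0.30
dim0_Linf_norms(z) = [0.57, 0.3]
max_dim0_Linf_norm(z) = 0.57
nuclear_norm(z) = 0.86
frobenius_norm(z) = 0.83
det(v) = -0.00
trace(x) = -7.49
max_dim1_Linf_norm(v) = 0.23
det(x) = -17.84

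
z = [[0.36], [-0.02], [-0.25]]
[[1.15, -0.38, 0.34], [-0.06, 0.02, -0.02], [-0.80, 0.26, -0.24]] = z@ [[3.19, -1.06, 0.94]]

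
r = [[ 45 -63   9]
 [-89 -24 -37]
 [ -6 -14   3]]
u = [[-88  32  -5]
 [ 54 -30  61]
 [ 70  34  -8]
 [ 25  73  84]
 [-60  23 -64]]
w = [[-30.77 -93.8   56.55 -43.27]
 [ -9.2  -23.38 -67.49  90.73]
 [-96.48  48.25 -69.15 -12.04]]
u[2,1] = 34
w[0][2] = 56.55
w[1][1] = -23.38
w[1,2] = -67.49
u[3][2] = 84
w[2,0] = -96.48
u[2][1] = 34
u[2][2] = -8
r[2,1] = -14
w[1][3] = 90.73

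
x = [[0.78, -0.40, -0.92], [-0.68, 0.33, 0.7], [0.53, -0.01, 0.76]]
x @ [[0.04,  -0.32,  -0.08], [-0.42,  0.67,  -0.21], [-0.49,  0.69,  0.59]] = [[0.65, -1.15, -0.52], [-0.51, 0.92, 0.4], [-0.35, 0.35, 0.41]]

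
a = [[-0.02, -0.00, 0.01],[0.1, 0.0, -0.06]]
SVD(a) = [[-0.19, 0.98], [0.98, 0.19]] @ diag([0.1187314724475596, 0.0016844733403633496]) @ [[0.86, 0.0, -0.51], [-0.51, 0.0, -0.86]]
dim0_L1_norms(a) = [0.12, 0.0, 0.07]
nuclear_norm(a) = 0.12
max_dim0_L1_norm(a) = 0.12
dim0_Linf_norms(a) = [0.1, 0.0, 0.06]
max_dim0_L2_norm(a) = 0.1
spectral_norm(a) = 0.12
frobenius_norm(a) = 0.12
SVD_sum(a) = [[-0.02,  0.00,  0.01], [0.1,  0.00,  -0.06]] + [[-0.00, 0.0, -0.0], [-0.0, 0.0, -0.0]]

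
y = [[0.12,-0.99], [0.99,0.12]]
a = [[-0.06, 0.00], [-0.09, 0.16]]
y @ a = [[0.08, -0.16], [-0.07, 0.02]]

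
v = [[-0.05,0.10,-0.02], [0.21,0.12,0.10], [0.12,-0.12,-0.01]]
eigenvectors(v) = [[(-0.4+0j), (-0.34+0.25j), -0.34-0.25j],[-0.87+0.00j, 0.03-0.28j, 0.03+0.28j],[0.29+0.00j, 0.86+0.00j, (0.86-0j)]]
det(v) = 0.00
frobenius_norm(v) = 0.33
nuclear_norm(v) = 0.49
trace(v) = 0.06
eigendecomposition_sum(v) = [[0.07-0.00j,(0.06+0j),(0.02-0j)], [(0.15-0j),0.13+0.00j,0.05-0.00j], [(-0.05+0j),(-0.04-0j),(-0.02+0j)]] + [[(-0.06-0.01j), 0.02-0.00j, -0.02-0.03j], [(0.03-0.02j), (-0.01+0.01j), 0.02+0.00j], [0.08+0.09j, (-0.04-0.02j), 0.00+0.07j]] + [[(-0.06+0.01j),0.02+0.00j,-0.02+0.03j], [0.03+0.02j,(-0.01-0.01j),0.02-0.00j], [0.08-0.09j,(-0.04+0.02j),0.00-0.07j]]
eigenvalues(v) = [(0.18+0j), (-0.06+0.07j), (-0.06-0.07j)]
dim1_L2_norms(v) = [0.11, 0.26, 0.17]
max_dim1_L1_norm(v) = 0.43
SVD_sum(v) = [[-0.02, -0.01, -0.01], [0.23, 0.07, 0.09], [0.06, 0.02, 0.02]] + [[-0.04, 0.10, 0.01], [-0.02, 0.05, 0.01], [0.05, -0.14, -0.02]] + [[0.01, 0.01, -0.02], [-0.00, -0.00, 0.00], [0.01, 0.0, -0.02]]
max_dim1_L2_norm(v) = 0.26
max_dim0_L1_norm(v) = 0.38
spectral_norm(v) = 0.27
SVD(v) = [[-0.09, -0.55, 0.83],  [0.96, -0.26, -0.07],  [0.26, 0.79, 0.56]] @ diag([0.26681809825277214, 0.19516518189665522, 0.03191636288833017]) @ [[0.89, 0.28, 0.36], [0.34, -0.93, -0.12], [0.30, 0.23, -0.93]]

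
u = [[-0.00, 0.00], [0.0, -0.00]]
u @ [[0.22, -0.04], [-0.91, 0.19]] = [[0.0, 0.0], [0.0, 0.00]]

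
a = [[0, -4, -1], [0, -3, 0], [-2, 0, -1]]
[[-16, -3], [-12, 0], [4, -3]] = a @ [[-2, 0], [4, 0], [0, 3]]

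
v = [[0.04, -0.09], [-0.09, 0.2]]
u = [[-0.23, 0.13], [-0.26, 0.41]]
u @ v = [[-0.02, 0.05],[-0.05, 0.11]]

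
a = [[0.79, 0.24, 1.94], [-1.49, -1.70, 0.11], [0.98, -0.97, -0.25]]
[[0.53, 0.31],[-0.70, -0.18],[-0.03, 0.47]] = a @ [[0.23, 0.32], [0.22, -0.17], [0.15, 0.05]]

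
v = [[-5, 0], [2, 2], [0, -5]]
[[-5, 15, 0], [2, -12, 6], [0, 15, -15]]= v @ [[1, -3, 0], [0, -3, 3]]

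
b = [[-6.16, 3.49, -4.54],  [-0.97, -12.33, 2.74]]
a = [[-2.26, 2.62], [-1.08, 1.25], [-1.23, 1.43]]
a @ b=[[11.38, -40.19, 17.44], [5.44, -19.18, 8.33], [6.19, -21.92, 9.5]]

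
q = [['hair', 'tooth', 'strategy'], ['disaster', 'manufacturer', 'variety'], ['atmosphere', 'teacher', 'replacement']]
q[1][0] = 'disaster'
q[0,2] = 'strategy'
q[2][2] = 'replacement'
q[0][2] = 'strategy'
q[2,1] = 'teacher'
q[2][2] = 'replacement'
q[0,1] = 'tooth'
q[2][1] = 'teacher'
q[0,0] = 'hair'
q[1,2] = 'variety'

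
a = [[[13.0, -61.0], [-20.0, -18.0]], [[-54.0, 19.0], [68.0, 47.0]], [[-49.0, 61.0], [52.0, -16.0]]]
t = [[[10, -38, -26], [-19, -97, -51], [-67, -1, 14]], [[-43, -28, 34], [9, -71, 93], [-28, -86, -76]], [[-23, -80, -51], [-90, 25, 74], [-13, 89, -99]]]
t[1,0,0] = -43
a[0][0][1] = -61.0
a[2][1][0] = 52.0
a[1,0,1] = 19.0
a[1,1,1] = 47.0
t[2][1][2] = 74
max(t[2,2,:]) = 89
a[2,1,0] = 52.0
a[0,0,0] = 13.0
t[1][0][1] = -28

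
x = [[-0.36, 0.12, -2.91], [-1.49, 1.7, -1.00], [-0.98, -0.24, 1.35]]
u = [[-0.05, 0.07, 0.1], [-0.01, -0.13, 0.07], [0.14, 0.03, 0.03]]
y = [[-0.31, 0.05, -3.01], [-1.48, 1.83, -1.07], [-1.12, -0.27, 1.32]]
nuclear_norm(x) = 6.48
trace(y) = 2.84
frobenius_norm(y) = 4.35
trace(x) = 2.69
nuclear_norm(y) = 6.82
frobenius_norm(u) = 0.25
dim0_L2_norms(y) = [1.88, 1.85, 3.46]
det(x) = -6.27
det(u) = 0.00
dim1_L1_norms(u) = [0.22, 0.21, 0.2]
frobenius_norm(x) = 4.19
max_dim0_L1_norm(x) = 5.26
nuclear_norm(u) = 0.42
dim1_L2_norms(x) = [2.93, 2.47, 1.69]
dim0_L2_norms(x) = [1.82, 1.72, 3.36]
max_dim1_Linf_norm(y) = 3.01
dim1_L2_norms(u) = [0.13, 0.15, 0.15]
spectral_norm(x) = 3.51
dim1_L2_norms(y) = [3.03, 2.59, 1.75]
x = y + u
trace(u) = -0.15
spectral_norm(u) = 0.16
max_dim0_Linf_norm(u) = 0.14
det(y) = -7.87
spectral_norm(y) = 3.59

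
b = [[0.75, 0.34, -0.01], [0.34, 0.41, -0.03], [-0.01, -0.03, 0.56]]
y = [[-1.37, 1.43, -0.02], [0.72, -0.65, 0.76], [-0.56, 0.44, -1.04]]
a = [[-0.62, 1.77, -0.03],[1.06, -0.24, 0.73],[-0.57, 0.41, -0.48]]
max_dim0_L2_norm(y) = 1.65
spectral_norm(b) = 0.96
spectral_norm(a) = 2.14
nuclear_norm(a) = 3.41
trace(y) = -3.06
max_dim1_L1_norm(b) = 1.1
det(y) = -0.00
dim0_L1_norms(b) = [1.1, 0.78, 0.6]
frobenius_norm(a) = 2.44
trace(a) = -1.34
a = y + b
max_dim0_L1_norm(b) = 1.1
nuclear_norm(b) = 1.72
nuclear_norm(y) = 3.49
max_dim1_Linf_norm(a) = 1.77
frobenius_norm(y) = 2.65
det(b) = 0.11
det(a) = 0.27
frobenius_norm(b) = 1.13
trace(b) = 1.72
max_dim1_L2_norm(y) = 1.98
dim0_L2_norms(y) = [1.65, 1.63, 1.29]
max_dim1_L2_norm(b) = 0.82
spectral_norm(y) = 2.43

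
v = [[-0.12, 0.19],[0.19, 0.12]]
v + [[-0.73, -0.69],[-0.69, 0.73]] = [[-0.85,-0.5], [-0.5,0.85]]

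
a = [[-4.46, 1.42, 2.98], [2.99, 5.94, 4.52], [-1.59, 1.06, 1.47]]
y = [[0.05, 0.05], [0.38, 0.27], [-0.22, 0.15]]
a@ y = [[-0.34, 0.61],[1.41, 2.43],[-0.0, 0.43]]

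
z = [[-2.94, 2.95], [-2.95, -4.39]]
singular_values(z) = [5.43, 3.98]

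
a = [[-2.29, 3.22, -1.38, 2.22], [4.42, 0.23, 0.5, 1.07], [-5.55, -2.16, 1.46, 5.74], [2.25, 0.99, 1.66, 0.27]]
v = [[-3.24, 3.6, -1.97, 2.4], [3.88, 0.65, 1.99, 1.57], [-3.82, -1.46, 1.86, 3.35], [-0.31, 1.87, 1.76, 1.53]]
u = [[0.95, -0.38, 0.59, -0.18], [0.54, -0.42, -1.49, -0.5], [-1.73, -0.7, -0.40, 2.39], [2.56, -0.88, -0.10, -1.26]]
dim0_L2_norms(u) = [3.28, 1.26, 1.65, 2.75]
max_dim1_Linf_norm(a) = 5.74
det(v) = 190.61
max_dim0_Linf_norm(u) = 2.56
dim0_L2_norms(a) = [7.79, 4.01, 2.65, 6.25]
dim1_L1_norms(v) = [11.21, 8.09, 10.49, 5.47]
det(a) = 238.09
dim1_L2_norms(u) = [1.19, 1.71, 3.06, 2.99]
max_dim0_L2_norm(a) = 7.79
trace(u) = -1.13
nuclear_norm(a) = 19.13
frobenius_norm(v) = 9.77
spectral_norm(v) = 7.11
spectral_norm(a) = 9.20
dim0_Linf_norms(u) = [2.56, 0.88, 1.49, 2.39]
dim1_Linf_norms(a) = [3.22, 4.42, 5.74, 2.25]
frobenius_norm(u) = 4.76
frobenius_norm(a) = 11.08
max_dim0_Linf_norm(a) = 5.74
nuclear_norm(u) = 7.43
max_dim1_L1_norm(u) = 5.22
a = v + u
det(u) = -0.07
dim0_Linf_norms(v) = [3.88, 3.6, 1.99, 3.35]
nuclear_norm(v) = 17.65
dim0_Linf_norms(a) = [5.55, 3.22, 1.66, 5.74]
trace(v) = 0.80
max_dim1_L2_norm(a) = 8.4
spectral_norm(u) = 4.15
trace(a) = -0.33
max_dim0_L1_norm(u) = 5.78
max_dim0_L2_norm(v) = 6.34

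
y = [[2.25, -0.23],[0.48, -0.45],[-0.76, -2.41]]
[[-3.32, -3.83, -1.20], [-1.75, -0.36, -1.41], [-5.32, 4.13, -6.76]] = y@ [[-1.21, -1.82, -0.24], [2.59, -1.14, 2.88]]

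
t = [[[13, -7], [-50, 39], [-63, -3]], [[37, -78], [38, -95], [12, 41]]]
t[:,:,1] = [[-7, 39, -3], [-78, -95, 41]]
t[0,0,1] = -7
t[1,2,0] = 12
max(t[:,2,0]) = 12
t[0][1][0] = -50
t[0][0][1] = -7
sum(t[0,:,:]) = -71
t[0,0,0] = 13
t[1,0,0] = 37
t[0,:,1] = [-7, 39, -3]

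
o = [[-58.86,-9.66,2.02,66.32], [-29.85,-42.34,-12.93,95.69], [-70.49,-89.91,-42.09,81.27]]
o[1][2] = -12.93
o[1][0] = -29.85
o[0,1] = -9.66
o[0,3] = 66.32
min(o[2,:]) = -89.91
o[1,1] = -42.34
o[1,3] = 95.69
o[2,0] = -70.49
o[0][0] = -58.86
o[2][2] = -42.09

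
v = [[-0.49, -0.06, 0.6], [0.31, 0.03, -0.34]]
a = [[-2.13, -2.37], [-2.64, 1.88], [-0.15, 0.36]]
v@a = [[1.11,1.26], [-0.69,-0.8]]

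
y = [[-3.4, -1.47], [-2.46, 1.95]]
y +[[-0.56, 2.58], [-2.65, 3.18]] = [[-3.96,1.11], [-5.11,5.13]]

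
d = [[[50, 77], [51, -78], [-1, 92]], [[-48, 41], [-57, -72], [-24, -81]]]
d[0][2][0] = -1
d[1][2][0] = -24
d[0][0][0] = 50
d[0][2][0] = -1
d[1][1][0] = -57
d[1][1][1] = -72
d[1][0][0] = -48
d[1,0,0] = -48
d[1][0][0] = -48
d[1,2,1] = -81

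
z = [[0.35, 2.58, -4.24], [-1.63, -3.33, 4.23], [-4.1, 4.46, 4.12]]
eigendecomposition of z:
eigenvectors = [[-0.36, 0.86, 0.63], [0.38, 0.25, -0.56], [0.85, 0.46, 0.53]]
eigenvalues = [7.8, -1.17, -5.49]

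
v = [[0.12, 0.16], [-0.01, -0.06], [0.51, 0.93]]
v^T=[[0.12, -0.01, 0.51], [0.16, -0.06, 0.93]]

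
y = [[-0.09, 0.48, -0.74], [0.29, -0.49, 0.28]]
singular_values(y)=[1.05, 0.3]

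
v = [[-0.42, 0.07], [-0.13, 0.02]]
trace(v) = -0.40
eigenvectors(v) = [[-0.95,-0.17],[-0.3,-0.99]]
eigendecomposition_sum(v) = [[-0.42, 0.07], [-0.13, 0.02]] + [[0.0, -0.00], [0.00, -0.00]]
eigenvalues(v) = [-0.4, -0.0]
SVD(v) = [[-0.96, -0.3], [-0.30, 0.96]] @ diag([0.44564283086172407, 0.0015707646382337953]) @ [[0.99, -0.16],[-0.16, -0.99]]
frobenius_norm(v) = 0.45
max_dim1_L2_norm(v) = 0.43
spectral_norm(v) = 0.45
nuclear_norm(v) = 0.45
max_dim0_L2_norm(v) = 0.44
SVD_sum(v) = [[-0.42, 0.07], [-0.13, 0.02]] + [[0.0, 0.00], [-0.00, -0.0]]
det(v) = 0.00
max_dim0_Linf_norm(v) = 0.42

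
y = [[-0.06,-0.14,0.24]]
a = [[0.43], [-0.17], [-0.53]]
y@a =[[-0.13]]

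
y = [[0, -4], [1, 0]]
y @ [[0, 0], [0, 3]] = [[0, -12], [0, 0]]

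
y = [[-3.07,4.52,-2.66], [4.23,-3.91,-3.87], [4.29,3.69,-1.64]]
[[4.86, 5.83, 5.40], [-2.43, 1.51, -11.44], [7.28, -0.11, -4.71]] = y@ [[0.50, -0.62, -1.40], [1.32, 0.15, 0.68], [-0.16, -1.22, 0.74]]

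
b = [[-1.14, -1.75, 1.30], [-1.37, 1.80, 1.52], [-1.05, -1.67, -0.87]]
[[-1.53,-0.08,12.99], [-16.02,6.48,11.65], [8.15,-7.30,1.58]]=b @ [[1.84, 1.36, -4.16], [-3.68, 1.72, -0.96], [-4.52, 3.45, 5.05]]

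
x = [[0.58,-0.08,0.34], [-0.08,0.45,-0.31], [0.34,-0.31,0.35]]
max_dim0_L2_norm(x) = 0.68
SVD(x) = [[-0.64, -0.65, -0.4], [0.47, -0.75, 0.47], [-0.6, 0.12, 0.79]] @ diag([0.956146910442367, 0.4282103454756566, 0.00435725591802364]) @ [[-0.64,0.47,-0.60],[-0.65,-0.75,0.12],[0.4,-0.47,-0.79]]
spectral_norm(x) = 0.96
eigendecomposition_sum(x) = [[0.4, -0.29, 0.37], [-0.29, 0.21, -0.27], [0.37, -0.27, 0.35]] + [[0.18, 0.21, -0.03], [0.21, 0.24, -0.04], [-0.03, -0.04, 0.01]] + [[-0.00, 0.00, 0.0], [0.0, -0.00, -0.00], [0.00, -0.0, -0.00]]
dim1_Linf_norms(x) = [0.58, 0.45, 0.35]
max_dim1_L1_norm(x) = 1.0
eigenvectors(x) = [[-0.64,0.65,-0.4], [0.47,0.75,0.47], [-0.60,-0.12,0.79]]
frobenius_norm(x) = 1.05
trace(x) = 1.38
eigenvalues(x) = [0.96, 0.43, -0.0]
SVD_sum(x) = [[0.4,-0.29,0.37], [-0.29,0.21,-0.27], [0.37,-0.27,0.35]] + [[0.18, 0.21, -0.03], [0.21, 0.24, -0.04], [-0.03, -0.04, 0.01]] + [[-0.0,0.00,0.00], [0.0,-0.0,-0.0], [0.0,-0.0,-0.0]]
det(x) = -0.00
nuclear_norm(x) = 1.39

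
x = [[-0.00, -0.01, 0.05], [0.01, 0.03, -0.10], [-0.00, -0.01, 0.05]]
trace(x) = 0.08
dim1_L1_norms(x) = [0.06, 0.14, 0.06]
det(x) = 0.00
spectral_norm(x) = 0.13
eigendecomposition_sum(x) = [[0.0, 0.0, -0.00], [-0.00, -0.0, 0.00], [-0.0, -0.0, 0.00]] + [[0.0, 0.00, 0.00],[0.01, 0.01, 0.01],[0.00, 0.0, 0.0]] + [[-0.0, -0.01, 0.05],  [0.00, 0.02, -0.11],  [-0.0, -0.01, 0.05]]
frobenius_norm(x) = 0.13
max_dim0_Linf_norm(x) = 0.1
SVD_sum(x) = [[-0.0, -0.01, 0.05], [0.01, 0.03, -0.10], [-0.0, -0.01, 0.05]] + [[0.00, 0.00, 0.00], [0.0, 0.0, 0.0], [0.00, 0.0, 0.0]] + [[0.00, -0.0, -0.0], [0.0, -0.00, -0.00], [-0.0, 0.00, 0.00]]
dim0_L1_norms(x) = [0.01, 0.05, 0.2]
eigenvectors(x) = [[0.70, 0.23, 0.39], [-0.7, 0.95, -0.84], [-0.14, 0.23, 0.39]]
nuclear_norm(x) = 0.13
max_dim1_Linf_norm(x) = 0.1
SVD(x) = [[-0.4, -0.58, -0.71], [0.82, -0.57, -0.0], [-0.4, -0.58, 0.71]] @ diag([0.12703066717976108, 0.00795044626827808, 1.8782798687829516e-18]) @ [[0.06, 0.26, -0.96], [-0.71, -0.67, -0.23], [-0.70, 0.70, 0.14]]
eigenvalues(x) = [0.0, 0.01, 0.07]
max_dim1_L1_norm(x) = 0.14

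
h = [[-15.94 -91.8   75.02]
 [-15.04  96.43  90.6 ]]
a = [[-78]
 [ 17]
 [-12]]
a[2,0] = -12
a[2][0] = -12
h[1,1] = 96.43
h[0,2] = 75.02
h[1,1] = 96.43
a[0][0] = -78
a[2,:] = [-12]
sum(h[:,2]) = 165.62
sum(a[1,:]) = 17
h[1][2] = 90.6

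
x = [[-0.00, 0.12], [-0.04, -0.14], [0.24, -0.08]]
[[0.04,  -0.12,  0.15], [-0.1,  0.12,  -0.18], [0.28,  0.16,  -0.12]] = x @[[1.28, 0.35, -0.05], [0.37, -0.97, 1.29]]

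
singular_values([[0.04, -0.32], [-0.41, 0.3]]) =[0.56, 0.21]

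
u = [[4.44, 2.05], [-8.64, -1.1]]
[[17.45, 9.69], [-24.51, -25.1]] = u@[[2.42, 3.18], [3.27, -2.16]]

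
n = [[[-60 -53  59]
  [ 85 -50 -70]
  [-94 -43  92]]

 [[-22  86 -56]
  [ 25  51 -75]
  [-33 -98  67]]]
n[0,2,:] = [-94, -43, 92]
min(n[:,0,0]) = -60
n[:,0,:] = [[-60, -53, 59], [-22, 86, -56]]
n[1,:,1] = [86, 51, -98]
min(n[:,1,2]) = -75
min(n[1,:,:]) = -98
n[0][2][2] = 92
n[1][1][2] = -75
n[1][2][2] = 67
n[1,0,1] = 86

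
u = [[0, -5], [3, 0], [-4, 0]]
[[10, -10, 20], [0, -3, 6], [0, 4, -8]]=u @ [[0, -1, 2], [-2, 2, -4]]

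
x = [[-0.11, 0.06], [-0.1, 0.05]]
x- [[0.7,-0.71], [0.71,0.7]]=[[-0.81, 0.77], [-0.81, -0.65]]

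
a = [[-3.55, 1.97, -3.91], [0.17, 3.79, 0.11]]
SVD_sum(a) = [[-3.15, 2.90, -3.49],  [-1.04, 0.96, -1.15]] + [[-0.4, -0.93, -0.42], [1.21, 2.83, 1.26]]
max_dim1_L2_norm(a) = 5.64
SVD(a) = [[-0.95, -0.31], [-0.31, 0.95]] @ diag([5.8219127527643835, 3.5045587310244124]) @ [[0.57, -0.53, 0.63], [0.36, 0.85, 0.38]]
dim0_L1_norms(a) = [3.72, 5.76, 4.02]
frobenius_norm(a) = 6.80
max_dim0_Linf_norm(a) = 3.91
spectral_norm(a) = 5.82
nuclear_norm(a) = 9.33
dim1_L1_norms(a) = [9.43, 4.07]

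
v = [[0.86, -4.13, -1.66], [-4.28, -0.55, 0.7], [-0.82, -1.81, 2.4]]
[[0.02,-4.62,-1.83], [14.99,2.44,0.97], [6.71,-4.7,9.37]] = v @ [[-3.22, -0.95, 0.44], [-1.04, 1.41, -0.84], [0.91, -1.22, 3.42]]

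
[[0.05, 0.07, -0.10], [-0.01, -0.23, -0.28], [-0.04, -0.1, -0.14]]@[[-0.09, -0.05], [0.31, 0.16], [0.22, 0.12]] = [[-0.00,-0.00], [-0.13,-0.07], [-0.06,-0.03]]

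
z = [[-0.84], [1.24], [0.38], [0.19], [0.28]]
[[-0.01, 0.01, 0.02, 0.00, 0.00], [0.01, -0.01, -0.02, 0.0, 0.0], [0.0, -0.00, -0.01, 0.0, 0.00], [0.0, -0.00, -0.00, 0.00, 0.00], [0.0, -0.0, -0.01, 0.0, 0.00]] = z @ [[0.01, -0.01, -0.02, -0.0, 0.0]]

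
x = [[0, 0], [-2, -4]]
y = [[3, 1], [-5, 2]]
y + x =[[3, 1], [-7, -2]]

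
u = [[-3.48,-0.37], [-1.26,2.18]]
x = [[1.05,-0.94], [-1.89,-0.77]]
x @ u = [[-2.47, -2.44], [7.55, -0.98]]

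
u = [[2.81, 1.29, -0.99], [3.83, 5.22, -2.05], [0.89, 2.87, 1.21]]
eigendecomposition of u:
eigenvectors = [[-0.62+0.00j, (0.15+0.07j), 0.15-0.07j], [(0.2+0j), (0.66+0.15j), 0.66-0.15j], [(-0.76+0j), 0.72+0.00j, 0.72-0.00j]]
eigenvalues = [(1.18+0j), (4.03+0.68j), (4.03-0.68j)]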